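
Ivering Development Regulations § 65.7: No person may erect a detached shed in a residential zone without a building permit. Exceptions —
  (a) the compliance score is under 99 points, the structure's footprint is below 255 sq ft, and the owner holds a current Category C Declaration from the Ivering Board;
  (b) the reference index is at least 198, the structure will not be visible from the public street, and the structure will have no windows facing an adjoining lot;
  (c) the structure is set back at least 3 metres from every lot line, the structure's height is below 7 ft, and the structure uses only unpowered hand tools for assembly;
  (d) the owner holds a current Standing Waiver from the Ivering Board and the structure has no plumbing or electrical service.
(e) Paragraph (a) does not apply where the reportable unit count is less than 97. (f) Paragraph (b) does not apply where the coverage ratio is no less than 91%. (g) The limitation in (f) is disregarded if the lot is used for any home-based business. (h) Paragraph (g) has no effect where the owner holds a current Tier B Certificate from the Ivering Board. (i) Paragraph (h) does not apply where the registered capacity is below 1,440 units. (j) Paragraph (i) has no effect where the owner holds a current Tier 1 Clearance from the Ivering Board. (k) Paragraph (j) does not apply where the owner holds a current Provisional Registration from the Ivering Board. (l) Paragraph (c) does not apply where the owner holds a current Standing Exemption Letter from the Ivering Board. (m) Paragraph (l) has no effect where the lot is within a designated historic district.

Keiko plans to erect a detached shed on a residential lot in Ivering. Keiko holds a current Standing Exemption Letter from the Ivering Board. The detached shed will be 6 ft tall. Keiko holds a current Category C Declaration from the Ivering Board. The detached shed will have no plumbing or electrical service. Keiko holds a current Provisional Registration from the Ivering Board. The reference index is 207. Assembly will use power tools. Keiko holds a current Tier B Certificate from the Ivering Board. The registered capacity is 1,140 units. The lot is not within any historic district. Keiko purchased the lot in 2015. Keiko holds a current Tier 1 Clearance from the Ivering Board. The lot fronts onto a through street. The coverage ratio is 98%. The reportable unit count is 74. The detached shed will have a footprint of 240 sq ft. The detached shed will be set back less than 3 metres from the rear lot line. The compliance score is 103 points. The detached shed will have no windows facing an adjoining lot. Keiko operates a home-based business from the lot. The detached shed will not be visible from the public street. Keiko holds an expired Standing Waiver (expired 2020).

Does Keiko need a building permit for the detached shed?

No — exception (b) applies; Keiko does not need a building permit.

Exception (a) does not apply: the compliance score is 103 points, not under 99 points.
Exception (b): the reference index is 207, meeting the 198 threshold; the structure will not be visible from the street; no windows face an adjoining lot — every condition holds. Under paragraphs (f)–(k): (f) is triggered (the coverage ratio is 98%, meeting the 91% threshold), but yields to (g): (g) is engaged — a home-based business operates on the lot. (h) would limit (g) — a current Tier B Certificate is held — but (i) sets (h) aside: (i) operates — the registered capacity is 1,140 units, below the 1,440 units limit. (j) is triggered (a current Tier 1 Clearance is held), but is set aside by (k): (k) is triggered — a current Provisional Registration is held. (b) remains available.
Exception (c) requires that the structure is set back at least 3 metres from every lot line; but the rear setback is under 3 m, so (c) is unavailable.
Exception (d) does not apply: no current Standing Waiver is held.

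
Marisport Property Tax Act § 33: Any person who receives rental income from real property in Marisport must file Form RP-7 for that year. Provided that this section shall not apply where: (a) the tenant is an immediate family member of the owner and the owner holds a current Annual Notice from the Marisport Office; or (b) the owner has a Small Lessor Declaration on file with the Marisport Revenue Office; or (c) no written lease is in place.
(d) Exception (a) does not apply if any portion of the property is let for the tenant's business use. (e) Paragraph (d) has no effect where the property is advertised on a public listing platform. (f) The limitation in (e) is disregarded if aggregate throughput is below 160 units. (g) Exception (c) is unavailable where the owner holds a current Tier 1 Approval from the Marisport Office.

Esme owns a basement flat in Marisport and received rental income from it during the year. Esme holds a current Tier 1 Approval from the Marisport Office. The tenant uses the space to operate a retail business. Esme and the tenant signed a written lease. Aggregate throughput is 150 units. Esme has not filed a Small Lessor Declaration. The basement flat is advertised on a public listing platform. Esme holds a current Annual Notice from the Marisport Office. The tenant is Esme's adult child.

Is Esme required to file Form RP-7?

Exception (a): the tenant is an immediate family member; a current Annual Notice is held — every condition holds. But: (d) operates against (a): the space is let for business use. (e) would limit (d) — the property is publicly advertised — but (f) sets (e) aside: (f) operates — aggregate throughput is 150 units, below the 160 units limit. So (a) is unavailable.
Exception (b) fails — no Small Lessor Declaration is on file.
Exception (c) does not apply: a written lease is in place.
No exception applies. The general rule governs.

Yes — Esme must file Form RP-7.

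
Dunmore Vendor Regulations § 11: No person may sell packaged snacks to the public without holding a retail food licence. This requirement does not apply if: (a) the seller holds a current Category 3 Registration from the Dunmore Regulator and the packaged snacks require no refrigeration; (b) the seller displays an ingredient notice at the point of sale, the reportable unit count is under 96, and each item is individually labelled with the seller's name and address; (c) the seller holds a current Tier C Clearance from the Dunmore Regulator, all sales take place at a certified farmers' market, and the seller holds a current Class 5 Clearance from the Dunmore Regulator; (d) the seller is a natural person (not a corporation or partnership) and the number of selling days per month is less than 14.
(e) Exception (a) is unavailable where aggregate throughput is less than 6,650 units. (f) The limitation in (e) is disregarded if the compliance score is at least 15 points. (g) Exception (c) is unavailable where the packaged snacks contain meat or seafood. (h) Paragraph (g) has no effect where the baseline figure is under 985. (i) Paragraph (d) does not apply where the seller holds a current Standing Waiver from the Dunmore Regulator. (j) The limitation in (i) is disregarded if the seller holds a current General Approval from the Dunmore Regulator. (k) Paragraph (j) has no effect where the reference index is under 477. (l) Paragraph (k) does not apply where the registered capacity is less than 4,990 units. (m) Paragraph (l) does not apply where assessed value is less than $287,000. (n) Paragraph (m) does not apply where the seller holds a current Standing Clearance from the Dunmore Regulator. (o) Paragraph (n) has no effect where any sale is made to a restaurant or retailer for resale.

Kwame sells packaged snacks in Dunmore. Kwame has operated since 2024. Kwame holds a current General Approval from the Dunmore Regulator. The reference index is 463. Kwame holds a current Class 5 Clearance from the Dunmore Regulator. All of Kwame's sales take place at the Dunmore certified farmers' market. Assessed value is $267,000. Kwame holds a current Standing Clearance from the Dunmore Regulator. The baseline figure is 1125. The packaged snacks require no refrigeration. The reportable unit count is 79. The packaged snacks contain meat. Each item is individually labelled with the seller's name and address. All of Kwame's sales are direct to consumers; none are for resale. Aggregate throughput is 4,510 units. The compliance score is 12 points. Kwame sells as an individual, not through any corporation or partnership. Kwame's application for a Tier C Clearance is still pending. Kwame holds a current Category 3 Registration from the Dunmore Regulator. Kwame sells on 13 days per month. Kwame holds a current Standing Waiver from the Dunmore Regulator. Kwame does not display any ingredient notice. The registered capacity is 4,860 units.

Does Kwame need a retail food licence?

No — exception (d) applies; Kwame is not required to hold a retail food licence.

All of (a)'s requirements are met (a current Category 3 Registration is held; the packaged snacks are shelf-stable). However, paragraphs (e)–(f) must be considered: (e) is triggered — aggregate throughput is 4,510 units, less than the 6,650 units limit. (f), which would lift (e), is not engaged — the compliance score is 12 points, short of 15 points. So (a) is unavailable.
Exception (b) requires that the seller displays an ingredient notice at the point of sale; but no ingredient notice is displayed, so (b) is unavailable.
Exception (c) fails — there is no Tier C Clearance in force.
Exception (d): the seller is a natural person; the number of selling days per month is 13, less than the 14 limit — every condition holds. Considering the limiting provisions: (i) would limit (d) — a current Standing Waiver is held — but (j) sets (i) aside: (j) applies — a current General Approval is held. (k) would limit (j) — the reference index is 463, under the 477 limit — but (l) sets (k) aside: (l) operates — the registered capacity is 4,860 units, less than the 4,990 units limit. (m) applies (assessed value is $267,000, less than the $287,000 limit), but is set aside by (n): (n) operates against (m): a current Standing Clearance is held. (o) is inapplicable (no sales are for resale), so (n) stands. So (d) applies.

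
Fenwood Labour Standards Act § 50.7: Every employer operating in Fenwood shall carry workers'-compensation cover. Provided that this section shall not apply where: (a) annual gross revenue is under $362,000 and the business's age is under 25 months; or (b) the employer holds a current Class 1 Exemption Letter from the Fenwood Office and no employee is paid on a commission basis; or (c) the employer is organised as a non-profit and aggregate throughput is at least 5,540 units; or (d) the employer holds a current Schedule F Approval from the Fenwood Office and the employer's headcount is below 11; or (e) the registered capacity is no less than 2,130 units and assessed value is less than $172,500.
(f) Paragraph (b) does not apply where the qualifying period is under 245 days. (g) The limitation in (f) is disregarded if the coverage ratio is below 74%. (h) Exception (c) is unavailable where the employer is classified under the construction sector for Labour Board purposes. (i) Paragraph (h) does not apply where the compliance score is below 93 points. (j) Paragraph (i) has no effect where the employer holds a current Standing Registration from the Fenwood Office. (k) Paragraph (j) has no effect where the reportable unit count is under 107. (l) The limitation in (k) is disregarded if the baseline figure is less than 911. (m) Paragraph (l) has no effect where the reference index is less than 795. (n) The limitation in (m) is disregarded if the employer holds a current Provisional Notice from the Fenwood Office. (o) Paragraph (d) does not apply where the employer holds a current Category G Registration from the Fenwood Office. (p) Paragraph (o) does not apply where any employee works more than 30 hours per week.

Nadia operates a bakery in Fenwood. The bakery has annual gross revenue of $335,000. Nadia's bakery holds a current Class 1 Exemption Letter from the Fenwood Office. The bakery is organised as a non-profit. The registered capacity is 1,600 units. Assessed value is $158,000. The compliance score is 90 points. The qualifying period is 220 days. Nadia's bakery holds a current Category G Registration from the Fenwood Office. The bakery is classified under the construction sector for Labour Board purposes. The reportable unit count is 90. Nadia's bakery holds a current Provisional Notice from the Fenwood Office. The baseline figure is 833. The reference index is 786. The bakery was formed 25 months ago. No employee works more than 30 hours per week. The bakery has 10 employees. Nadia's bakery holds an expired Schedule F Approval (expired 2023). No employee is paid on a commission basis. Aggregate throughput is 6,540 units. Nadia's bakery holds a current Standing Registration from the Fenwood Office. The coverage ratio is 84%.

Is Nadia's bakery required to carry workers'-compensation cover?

Exception (a) fails — the business's age is 25 months, not under 25 months.
Exception (b)'s conditions are all satisfied: a current Class 1 Exemption Letter is held; no employee is paid on commission. But: (f) is engaged — the qualifying period is 220 days, under the 245 days limit. (g), which would lift (f), is not engaged — the coverage ratio is 84%, not below 74%. (b) is therefore removed.
Exception (c): the employer is a non-profit; aggregate throughput is 6,540 units, meeting the 5,540 units threshold — every condition holds. But applying paragraphs (h)–(n): (h) applies — the bakery is classified under the construction sector. (i) is triggered (the compliance score is 90 points, below the 93 points limit), but is overridden by (j): (j) applies — a current Standing Registration is held. (k) would limit (j) — the reportable unit count is 90, under the 107 limit — but (l) sets (k) aside: (l) is engaged — the baseline figure is 833, less than the 911 limit. (m) would limit (l) — the reference index is 786, less than the 795 limit — but (n) sets (m) aside: (n) operates against (m): a current Provisional Notice is held. (c) is therefore removed.
Exception (d) requires that the employer holds a current Schedule F Approval from the Fenwood Office; but the Schedule F Approval is not current, so (d) is unavailable.
Exception (e) does not apply: the registered capacity is 1,600 units, short of 2,130 units.
No exception is made out. Nadia's bakery falls within the general rule.

Yes — Nadia's bakery must carry workers'-compensation cover.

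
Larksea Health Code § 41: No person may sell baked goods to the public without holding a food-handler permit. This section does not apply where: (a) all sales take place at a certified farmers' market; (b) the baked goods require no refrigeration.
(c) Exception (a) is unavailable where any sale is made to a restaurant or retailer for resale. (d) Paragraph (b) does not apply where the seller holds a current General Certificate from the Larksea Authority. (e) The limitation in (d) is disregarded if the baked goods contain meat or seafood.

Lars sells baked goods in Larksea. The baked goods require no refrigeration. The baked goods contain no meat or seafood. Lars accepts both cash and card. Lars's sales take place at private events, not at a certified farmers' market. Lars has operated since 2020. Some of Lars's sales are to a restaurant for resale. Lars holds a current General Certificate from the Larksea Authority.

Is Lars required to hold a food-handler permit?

Exception (a) fails — sales are at private events, not a certified farmers' market.
Exception (b)'s conditions are all satisfied: the baked goods are shelf-stable. However, paragraphs (d)–(e) must be considered: (d) operates — a current General Certificate is held. (e) is inapplicable (the baked goods contain no meat or seafood), so (d) stands. (b) is therefore removed.
No exception displaces § 41.

Yes — Lars must hold a food-handler permit.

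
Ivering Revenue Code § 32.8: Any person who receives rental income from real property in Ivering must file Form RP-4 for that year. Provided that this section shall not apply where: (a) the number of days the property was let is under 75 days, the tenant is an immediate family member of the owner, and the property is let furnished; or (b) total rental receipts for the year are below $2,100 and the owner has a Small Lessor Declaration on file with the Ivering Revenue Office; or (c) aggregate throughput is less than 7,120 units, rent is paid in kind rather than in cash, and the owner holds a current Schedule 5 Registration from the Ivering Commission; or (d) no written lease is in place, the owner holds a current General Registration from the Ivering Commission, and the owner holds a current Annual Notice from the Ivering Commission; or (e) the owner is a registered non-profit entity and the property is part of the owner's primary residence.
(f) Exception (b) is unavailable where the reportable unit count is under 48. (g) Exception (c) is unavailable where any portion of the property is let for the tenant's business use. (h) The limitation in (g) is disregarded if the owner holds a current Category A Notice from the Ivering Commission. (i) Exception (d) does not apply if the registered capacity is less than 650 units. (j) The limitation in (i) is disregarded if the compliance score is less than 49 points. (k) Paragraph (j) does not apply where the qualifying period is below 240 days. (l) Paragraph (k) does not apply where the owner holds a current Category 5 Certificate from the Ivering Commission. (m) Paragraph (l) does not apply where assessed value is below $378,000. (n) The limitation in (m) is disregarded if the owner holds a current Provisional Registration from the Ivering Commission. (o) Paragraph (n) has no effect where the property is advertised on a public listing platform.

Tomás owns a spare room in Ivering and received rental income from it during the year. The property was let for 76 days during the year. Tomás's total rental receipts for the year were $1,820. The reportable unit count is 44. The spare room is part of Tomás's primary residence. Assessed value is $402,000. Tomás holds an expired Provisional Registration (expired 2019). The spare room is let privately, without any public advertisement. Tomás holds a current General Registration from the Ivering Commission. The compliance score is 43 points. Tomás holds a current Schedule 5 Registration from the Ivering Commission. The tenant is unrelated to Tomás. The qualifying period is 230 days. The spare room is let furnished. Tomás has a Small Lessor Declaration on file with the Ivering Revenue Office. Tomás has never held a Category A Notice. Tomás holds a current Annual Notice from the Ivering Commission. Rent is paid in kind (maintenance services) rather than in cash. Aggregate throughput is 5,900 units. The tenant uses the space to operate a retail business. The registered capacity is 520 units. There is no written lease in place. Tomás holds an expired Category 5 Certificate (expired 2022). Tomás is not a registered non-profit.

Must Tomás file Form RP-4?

Exception (a) requires that the number of days the property was let is under 75 days; but the number of days the property was let is 76 days, not under 75 days, so (a) is unavailable.
Exception (b) is satisfied on its face — total rental receipts for the year are $1,820, below the $2,100 limit; a Small Lessor Declaration is on file. However, paragraph (f) must be considered: (f) operates against (b): the reportable unit count is 44, under the 48 limit. Exception (b) does not apply.
All of (c)'s requirements are met (aggregate throughput is 5,900 units, less than the 7,120 units limit; rent is paid in kind; a current Schedule 5 Registration is held). But applying paragraphs (g)–(h): (g) applies — the space is let for business use. (h), which would lift (g), is inapplicable — there is no Category A Notice in force. (c) is therefore removed.
Exception (d)'s conditions are all satisfied: there is no written lease; a current General Registration is held; a current Annual Notice is held. But applying paragraphs (i)–(o): (i) is triggered — the registered capacity is 520 units, less than the 650 units limit. (j) would limit (i) — the compliance score is 43 points, less than the 49 points limit — but (k) sets (j) aside: (k) applies — the qualifying period is 230 days, below the 240 days limit. (l) is not triggered (there is no Category 5 Certificate in force), so (k) stands. So (d) is unavailable.
Exception (e) does not apply: Tomás is not a registered non-profit.
Every exception is unavailable, so the rule governs.

Yes — Tomás must file Form RP-4.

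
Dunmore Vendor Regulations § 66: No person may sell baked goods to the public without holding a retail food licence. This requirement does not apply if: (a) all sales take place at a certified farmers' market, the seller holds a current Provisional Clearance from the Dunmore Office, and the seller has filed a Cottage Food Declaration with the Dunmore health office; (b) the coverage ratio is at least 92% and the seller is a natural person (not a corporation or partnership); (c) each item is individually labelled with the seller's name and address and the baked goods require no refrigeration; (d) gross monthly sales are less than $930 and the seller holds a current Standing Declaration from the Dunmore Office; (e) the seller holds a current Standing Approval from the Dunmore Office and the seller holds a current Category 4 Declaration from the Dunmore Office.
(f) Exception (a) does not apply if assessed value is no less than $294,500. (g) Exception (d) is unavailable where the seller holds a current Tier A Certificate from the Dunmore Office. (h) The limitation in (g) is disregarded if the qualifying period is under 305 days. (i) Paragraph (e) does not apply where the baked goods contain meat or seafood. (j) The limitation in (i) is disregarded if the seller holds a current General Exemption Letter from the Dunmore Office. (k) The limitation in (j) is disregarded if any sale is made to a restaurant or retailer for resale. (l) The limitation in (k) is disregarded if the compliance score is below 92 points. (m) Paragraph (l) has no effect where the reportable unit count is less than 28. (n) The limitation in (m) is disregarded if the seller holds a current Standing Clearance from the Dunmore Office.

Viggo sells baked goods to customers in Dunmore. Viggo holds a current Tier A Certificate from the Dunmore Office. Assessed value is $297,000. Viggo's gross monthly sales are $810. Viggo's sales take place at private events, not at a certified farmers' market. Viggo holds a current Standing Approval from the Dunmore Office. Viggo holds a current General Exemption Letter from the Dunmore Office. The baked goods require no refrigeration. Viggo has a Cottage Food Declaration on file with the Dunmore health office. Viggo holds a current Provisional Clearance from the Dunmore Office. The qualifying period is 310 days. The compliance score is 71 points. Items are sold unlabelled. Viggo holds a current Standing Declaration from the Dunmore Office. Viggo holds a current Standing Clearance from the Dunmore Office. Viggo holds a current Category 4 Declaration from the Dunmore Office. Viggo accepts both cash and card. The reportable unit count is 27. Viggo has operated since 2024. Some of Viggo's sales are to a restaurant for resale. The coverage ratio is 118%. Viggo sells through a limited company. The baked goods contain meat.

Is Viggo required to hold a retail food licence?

No — exception (e) applies; Viggo is not required to hold a retail food licence.

Exception (a) requires that all sales take place at a certified farmers' market; but sales are at private events, not a certified farmers' market, so (a) is unavailable.
Exception (b) requires that the seller is a natural person (not a corporation or partnership); but the seller operates through a limited company, so (b) is unavailable.
Exception (c) fails — items are sold unlabelled.
Exception (d) is satisfied on its face — gross monthly sales are $810, less than the $930 limit; a current Standing Declaration is held. But applying paragraphs (g)–(h): (g) operates against (d): a current Tier A Certificate is held. (h) is not triggered (the qualifying period is 310 days, not under 305 days), so (g) stands. Exception (d) does not apply.
All of (e)'s requirements are met (a current Standing Approval is held; a current Category 4 Declaration is held). Considering the limiting provisions: (i) would limit (e) — the baked goods contain meat — but (j) sets (i) aside: (j) applies — a current General Exemption Letter is held. (k) applies (some sales are to a restaurant for resale), but is overridden by (l): (l) operates against (k): the compliance score is 71 points, below the 92 points limit. (m) would limit (l) — the reportable unit count is 27, less than the 28 limit — but (n) sets (m) aside: (n) operates against (m): a current Standing Clearance is held. (e) remains available.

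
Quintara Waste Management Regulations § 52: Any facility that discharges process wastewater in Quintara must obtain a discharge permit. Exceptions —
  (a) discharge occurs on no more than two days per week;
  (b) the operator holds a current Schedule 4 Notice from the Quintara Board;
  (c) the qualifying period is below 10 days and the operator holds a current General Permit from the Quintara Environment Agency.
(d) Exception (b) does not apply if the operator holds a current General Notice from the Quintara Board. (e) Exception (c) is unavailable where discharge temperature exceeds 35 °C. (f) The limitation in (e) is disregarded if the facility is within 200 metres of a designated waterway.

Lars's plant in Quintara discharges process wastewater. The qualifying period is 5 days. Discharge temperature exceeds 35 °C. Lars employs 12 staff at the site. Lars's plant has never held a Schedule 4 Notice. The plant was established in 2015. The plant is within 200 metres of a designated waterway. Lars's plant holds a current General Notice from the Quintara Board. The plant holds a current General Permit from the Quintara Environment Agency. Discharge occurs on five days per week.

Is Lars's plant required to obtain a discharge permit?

No — exception (c) applies; Lars's plant is not required to obtain a discharge permit.

Exception (a) fails — discharge occurs on five days per week.
Exception (b) fails — there is no Schedule 4 Notice in force.
Exception (c)'s conditions are all satisfied: the qualifying period is 5 days, below the 10 days limit; a current General Permit is held. Under paragraphs (e)–(f): (e) operates (discharge temperature exceeds 35 °C), but yields to (f): (f) operates against (e): the plant is within 200 m of a designated waterway. Exception (c) stands.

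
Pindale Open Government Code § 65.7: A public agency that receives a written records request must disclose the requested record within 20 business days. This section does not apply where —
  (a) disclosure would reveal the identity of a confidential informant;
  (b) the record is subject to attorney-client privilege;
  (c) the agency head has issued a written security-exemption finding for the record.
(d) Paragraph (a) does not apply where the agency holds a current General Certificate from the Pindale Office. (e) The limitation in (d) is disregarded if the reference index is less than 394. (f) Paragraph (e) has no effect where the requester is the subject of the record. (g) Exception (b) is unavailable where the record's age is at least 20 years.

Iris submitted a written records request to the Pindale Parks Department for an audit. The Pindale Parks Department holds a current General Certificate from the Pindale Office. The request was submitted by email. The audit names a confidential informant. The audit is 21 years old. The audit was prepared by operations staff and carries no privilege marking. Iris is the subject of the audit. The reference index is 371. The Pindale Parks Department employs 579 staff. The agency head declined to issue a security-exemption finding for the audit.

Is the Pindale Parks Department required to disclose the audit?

Exception (a)'s conditions are all satisfied: the audit names a confidential informant. But applying paragraphs (d)–(f): (d) is engaged — a current General Certificate is held. (e) operates (the reference index is 371, less than the 394 limit), but is set aside by (f): (f) is engaged — Iris is the subject of the audit. (a) is therefore removed.
Exception (b) fails — the audit carries no privilege marking.
Exception (c) fails — the agency head declined to issue a security-exemption finding.
None of the exceptions is available; § 65.7 applies in full.

Yes — the Pindale Parks Department must disclose the audit.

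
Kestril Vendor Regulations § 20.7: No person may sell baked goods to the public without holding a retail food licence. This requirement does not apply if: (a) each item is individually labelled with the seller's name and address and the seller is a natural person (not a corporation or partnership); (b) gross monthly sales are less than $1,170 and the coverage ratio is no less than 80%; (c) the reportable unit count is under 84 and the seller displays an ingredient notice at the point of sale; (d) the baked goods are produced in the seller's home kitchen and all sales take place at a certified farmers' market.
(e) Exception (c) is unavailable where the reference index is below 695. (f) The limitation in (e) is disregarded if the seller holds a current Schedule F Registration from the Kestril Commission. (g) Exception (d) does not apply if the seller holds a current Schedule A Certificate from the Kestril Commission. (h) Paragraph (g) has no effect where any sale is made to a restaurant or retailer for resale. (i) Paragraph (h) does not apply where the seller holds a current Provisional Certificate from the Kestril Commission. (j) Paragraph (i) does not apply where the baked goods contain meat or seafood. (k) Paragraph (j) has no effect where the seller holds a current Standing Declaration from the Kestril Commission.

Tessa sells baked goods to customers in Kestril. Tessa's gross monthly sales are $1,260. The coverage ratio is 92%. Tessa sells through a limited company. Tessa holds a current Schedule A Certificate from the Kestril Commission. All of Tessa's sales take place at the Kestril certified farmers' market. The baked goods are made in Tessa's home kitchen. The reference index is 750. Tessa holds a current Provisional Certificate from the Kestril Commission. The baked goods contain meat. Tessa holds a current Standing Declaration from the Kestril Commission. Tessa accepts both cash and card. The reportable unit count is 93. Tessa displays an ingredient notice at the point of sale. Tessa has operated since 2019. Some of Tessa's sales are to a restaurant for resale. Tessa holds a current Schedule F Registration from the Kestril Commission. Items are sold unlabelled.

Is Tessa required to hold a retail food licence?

Exception (a) fails — items are sold unlabelled.
Exception (b) does not apply: gross monthly sales are $1,260, not less than $1,170.
Exception (c) does not apply: the reportable unit count is 93, not under 84.
Exception (d) is satisfied on its face — the baked goods are home-kitchen produced; all sales are at a certified farmers' market. Turning to paragraphs (g)–(k): (g) is triggered — a current Schedule A Certificate is held. (h) is triggered (some sales are to a restaurant for resale), but yields to (i): (i) operates against (h): a current Provisional Certificate is held. (j) would limit (i) — the baked goods contain meat — but (k) sets (j) aside: (k) operates against (j): a current Standing Declaration is held. So (d) is unavailable.
No exception applies. The general rule governs.

Yes — Tessa must hold a retail food licence.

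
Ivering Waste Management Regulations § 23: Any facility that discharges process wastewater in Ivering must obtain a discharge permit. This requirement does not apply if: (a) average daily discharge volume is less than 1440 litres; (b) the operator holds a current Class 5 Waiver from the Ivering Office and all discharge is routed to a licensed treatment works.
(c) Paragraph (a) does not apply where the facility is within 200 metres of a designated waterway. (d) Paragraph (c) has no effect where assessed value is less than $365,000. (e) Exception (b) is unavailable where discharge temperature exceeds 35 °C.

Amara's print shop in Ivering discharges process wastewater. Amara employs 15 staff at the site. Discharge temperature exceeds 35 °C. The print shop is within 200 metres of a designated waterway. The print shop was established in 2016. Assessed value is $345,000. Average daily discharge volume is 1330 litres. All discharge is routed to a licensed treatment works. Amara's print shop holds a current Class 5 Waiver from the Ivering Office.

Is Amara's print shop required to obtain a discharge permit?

Exception (a) is satisfied on its face — average daily discharge volume is 1330 litres, less than the 1440 litres limit. As to paragraphs (c)–(d): (c) operates (the print shop is within 200 m of a designated waterway), but is displaced by (d): (d) operates against (c): assessed value is $345,000, less than the $365,000 limit. (a) remains available.
Exception (b)'s conditions are all satisfied: a current Class 5 Waiver is held; discharge is routed to a licensed treatment works. But: (e) operates — discharge temperature exceeds 35 °C. (b) is therefore removed.

No — exception (a) applies; Amara's print shop is not required to obtain a discharge permit.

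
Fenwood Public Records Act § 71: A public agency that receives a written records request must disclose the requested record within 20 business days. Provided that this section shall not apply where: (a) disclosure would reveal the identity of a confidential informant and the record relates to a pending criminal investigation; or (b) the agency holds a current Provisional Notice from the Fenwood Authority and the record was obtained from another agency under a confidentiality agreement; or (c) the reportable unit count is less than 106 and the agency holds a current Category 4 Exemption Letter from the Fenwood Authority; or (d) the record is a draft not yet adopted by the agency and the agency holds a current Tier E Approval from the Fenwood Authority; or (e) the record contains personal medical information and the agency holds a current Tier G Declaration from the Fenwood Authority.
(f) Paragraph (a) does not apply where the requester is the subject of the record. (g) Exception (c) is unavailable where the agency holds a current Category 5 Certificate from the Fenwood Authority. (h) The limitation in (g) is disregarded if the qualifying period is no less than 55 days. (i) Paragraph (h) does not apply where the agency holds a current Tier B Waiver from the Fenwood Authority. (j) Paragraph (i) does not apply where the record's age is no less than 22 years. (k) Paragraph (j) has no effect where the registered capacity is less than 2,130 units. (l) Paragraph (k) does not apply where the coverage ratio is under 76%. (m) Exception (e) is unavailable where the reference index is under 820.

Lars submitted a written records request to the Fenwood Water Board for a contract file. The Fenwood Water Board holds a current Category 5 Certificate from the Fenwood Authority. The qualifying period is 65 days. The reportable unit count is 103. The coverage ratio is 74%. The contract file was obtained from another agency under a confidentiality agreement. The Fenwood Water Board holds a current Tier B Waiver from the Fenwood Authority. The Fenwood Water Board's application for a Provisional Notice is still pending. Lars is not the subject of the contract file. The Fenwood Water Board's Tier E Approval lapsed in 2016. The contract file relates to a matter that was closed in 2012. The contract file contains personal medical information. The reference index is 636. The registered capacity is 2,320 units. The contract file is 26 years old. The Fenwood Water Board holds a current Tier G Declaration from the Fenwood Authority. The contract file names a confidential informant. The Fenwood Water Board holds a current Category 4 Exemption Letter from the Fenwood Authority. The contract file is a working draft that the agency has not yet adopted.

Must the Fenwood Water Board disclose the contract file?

No — exception (c) applies; the Fenwood Water Board is not required to disclose the contract file.

Exception (a) does not apply: the contract file relates to a closed matter.
Exception (b) fails — no current Provisional Notice is held.
Exception (c) is satisfied on its face — the reportable unit count is 103, less than the 106 limit; a current Category 4 Exemption Letter is held. As to paragraphs (g)–(l): (g) is triggered (a current Category 5 Certificate is held), but is overridden by (h): (h) operates against (g): the qualifying period is 65 days, meeting the 55 days threshold. (i) would limit (h) — a current Tier B Waiver is held — but (j) sets (i) aside: (j) operates against (i): the record's age is 26 years, meeting the 22 years threshold. (k), which would lift (j), is inapplicable — the registered capacity is 2,320 units, not less than 2,130 units. (c) remains available.
Exception (d) fails — no current Tier E Approval is held.
Exception (e) is satisfied on its face — the contract file contains personal medical information; a current Tier G Declaration is held. Turning to paragraph (m): (m) operates against (e): the reference index is 636, under the 820 limit. So (e) is unavailable.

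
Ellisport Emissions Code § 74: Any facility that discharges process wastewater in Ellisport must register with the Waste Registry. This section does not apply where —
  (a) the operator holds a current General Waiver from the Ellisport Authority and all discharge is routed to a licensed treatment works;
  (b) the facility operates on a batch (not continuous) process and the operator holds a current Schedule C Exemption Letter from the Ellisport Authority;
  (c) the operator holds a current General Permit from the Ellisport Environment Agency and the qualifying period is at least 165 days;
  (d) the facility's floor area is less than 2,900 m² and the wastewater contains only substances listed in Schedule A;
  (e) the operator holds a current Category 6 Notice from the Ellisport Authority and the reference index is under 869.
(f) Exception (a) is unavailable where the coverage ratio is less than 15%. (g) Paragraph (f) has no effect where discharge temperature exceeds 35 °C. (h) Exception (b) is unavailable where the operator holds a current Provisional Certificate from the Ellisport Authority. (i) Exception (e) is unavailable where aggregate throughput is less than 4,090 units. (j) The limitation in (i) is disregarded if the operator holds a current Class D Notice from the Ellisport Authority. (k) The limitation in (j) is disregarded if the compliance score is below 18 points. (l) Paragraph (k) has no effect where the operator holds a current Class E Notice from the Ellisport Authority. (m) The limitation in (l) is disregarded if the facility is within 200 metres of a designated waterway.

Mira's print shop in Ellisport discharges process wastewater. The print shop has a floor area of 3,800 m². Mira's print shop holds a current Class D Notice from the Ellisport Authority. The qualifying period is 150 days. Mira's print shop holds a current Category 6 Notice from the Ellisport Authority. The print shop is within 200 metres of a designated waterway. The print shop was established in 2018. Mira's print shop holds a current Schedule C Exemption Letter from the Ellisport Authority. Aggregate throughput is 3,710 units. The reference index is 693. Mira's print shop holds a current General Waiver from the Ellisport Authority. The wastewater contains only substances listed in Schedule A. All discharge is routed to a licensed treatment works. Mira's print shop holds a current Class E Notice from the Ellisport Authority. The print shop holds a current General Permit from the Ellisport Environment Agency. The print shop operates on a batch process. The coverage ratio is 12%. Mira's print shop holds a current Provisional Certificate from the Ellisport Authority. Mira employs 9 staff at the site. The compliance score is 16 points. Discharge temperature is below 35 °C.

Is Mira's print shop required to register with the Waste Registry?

Exception (a): a current General Waiver is held; discharge is routed to a licensed treatment works — every condition holds. But: (f) applies — the coverage ratio is 12%, less than the 15% limit. (g) is not triggered (discharge temperature is below 35 °C), so (f) stands. So (a) is unavailable.
Exception (b)'s conditions are all satisfied: the facility operates on a batch process; a current Schedule C Exemption Letter is held. But: (h) operates against (b): a current Provisional Certificate is held. Exception (b) does not apply.
Exception (c) requires that the qualifying period is at least 165 days; but the qualifying period is 150 days, short of 165 days, so (c) is unavailable.
Exception (d) fails — the facility's floor area is 3,800 m², not less than 2,900 m².
Exception (e)'s conditions are all satisfied: a current Category 6 Notice is held; the reference index is 693, under the 869 limit. However, paragraphs (i)–(m) must be considered: (i) is triggered — aggregate throughput is 3,710 units, less than the 4,090 units limit. (j) operates (a current Class D Notice is held), but is displaced by (k): (k) is triggered — the compliance score is 16 points, below the 18 points limit. (l) is triggered (a current Class E Notice is held), but is displaced by (m): (m) applies — the print shop is within 200 m of a designated waterway. (e) is therefore removed.
No exception displaces § 74.

Yes — Mira's print shop must register with the Waste Registry.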